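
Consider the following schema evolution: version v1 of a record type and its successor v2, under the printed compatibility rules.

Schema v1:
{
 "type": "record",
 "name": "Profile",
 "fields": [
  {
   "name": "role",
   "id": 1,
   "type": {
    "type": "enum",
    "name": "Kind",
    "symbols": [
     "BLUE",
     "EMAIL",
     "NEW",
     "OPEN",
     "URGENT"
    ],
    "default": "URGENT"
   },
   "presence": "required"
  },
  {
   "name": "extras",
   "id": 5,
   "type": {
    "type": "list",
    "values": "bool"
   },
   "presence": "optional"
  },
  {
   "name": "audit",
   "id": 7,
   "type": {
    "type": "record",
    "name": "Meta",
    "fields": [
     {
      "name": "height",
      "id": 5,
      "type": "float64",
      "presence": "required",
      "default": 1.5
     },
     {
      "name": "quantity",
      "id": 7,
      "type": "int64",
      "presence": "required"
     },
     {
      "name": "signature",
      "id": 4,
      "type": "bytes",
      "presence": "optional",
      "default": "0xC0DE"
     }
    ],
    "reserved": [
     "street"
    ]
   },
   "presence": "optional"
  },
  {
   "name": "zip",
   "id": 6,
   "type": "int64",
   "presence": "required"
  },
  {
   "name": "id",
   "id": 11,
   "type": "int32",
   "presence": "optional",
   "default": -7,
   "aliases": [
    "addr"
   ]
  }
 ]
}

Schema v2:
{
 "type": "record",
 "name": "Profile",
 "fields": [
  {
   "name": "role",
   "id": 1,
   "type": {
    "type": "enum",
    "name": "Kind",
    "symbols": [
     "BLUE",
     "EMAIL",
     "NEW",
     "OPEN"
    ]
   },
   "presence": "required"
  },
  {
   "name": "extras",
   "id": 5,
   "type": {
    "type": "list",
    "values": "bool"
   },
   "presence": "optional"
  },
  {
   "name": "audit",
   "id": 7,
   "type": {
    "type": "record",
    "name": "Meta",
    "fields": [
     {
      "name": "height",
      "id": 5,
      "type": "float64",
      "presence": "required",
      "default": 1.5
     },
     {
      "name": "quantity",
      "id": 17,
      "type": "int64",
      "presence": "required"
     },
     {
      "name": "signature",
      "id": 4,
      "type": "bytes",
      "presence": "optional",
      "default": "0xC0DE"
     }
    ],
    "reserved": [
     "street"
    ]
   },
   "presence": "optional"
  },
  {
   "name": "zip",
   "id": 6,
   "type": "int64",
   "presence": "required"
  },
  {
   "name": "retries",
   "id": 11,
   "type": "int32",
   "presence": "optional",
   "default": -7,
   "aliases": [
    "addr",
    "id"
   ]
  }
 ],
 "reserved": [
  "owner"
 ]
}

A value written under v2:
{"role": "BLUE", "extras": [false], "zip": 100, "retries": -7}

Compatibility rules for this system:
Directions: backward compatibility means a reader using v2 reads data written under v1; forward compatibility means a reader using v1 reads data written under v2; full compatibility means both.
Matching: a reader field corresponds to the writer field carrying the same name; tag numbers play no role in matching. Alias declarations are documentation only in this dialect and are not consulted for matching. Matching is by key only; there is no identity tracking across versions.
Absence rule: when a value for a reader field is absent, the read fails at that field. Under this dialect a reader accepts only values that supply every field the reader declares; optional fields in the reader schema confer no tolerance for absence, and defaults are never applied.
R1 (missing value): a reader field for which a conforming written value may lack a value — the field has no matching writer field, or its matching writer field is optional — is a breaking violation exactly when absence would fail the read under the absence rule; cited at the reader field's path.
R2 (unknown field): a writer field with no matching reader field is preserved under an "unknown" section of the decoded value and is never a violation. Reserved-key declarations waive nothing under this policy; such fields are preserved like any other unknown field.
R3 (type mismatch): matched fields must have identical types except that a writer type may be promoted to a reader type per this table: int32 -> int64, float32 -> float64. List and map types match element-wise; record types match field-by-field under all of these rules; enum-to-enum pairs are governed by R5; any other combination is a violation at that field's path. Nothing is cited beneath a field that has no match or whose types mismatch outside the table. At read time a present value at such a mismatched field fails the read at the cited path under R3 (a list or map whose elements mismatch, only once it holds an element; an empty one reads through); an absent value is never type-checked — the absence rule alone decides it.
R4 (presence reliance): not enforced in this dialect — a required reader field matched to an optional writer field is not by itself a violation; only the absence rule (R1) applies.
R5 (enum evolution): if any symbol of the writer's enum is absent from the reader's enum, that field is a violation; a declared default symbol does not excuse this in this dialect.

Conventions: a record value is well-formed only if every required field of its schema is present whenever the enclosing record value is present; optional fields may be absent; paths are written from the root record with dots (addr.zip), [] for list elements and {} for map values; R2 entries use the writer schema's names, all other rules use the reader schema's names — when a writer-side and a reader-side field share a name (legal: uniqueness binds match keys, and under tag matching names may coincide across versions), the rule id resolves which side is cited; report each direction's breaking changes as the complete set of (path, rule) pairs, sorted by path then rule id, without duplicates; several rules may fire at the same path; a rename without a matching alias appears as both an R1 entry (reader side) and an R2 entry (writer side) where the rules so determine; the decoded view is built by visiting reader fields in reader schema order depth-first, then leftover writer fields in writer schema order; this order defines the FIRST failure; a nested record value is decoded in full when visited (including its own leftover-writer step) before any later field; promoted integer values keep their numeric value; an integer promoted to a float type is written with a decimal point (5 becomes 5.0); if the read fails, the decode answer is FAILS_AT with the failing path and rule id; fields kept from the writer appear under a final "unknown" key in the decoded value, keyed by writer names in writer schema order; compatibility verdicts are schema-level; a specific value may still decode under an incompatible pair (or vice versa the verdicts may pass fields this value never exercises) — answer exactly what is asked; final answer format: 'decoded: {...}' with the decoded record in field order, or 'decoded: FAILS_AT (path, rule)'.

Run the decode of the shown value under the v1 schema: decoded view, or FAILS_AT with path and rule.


arrows below run writer -> reader for Profile
decode (reader v1):
  role := "BLUE"
  extras := [false]
  read fails at audit under R1 (no fill)
  => FAILS_AT (audit, R1)
checking off the Profile differences that do not matter here:
  enum Kind (field role in record Profile): symbol URGENT removed (it was the default; the default is cleared) -> changes Profile's schema-level verdicts only — the decode of this value is the same
  field quantity in record Meta: tag 7 changed to 17 -> fires no rule on Profile under this dialect and leaves the result unchanged
  renamed field id to retries in record Profile (alias id declared on the renamed field) -> changes Profile's schema-level verdicts only — the decode of this value is the same

decoded: FAILS_AT (audit, R1)


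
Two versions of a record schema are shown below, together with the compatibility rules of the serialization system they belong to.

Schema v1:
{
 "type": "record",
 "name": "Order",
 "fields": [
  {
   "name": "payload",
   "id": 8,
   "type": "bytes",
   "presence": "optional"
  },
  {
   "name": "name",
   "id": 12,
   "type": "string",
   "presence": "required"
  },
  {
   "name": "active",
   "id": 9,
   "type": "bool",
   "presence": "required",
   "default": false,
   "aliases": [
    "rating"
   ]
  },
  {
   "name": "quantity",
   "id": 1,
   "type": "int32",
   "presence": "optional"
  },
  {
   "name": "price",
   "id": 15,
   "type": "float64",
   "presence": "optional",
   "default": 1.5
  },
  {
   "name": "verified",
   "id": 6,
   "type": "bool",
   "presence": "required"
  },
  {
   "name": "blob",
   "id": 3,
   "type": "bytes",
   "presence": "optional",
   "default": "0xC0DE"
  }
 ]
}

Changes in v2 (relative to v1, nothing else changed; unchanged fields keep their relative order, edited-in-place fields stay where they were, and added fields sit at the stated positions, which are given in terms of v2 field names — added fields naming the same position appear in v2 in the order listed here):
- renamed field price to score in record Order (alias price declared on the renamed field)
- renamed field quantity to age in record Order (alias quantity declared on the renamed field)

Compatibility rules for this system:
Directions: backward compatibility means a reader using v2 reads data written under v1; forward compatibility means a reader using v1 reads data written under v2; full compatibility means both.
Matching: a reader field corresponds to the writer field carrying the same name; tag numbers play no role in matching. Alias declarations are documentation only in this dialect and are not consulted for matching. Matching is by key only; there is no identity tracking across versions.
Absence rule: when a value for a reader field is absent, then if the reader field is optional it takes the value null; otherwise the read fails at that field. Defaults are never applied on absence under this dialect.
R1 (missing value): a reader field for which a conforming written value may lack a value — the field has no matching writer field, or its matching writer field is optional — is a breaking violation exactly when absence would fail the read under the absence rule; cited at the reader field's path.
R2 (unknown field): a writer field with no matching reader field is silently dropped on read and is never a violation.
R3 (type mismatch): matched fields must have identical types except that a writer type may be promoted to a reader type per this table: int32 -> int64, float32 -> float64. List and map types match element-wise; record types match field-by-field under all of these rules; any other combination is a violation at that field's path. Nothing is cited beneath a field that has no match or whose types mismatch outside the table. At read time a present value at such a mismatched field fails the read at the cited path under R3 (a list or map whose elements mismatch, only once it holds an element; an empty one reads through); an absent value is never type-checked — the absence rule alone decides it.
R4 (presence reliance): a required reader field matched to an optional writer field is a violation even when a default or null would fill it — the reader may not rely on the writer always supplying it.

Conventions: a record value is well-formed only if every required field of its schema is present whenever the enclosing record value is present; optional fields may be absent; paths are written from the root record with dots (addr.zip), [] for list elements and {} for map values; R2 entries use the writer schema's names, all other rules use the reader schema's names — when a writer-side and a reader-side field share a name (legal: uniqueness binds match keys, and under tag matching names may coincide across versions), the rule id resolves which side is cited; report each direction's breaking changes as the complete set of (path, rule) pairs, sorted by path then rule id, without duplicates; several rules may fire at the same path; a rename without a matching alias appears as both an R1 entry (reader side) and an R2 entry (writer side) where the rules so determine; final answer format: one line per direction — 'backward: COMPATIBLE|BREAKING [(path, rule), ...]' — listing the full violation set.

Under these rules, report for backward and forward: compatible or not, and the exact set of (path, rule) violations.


in Order below, arrows point writer -> reader
backward on Order — v2 reading data written by v1:
  bytes -> bytes, writer optional: payload aligns to payload
  string -> string, writer required: name aligns to name
  bool -> bool, writer required: active aligns to active
  age: no writer-side match
  score: no writer-side match
  bool -> bool, writer required: verified aligns to verified
  bytes -> bytes, writer optional: blob aligns to blob
  leftover writer field: quantity
  leftover writer field: price
  => no violations; backward on Order: COMPATIBLE
forward on Order — v1 reading data written by v2:
  bytes -> bytes, writer optional: payload aligns to payload
  string -> string, writer required: name aligns to name
  bool -> bool, writer required: active aligns to active
  quantity: no writer-side match
  price: no writer-side match
  bool -> bool, writer required: verified aligns to verified
  bytes -> bytes, writer optional: blob aligns to blob
  leftover writer field: age
  leftover writer field: score
  => no violations; forward on Order: COMPATIBLE

backward: COMPATIBLE []; forward: COMPATIBLE []


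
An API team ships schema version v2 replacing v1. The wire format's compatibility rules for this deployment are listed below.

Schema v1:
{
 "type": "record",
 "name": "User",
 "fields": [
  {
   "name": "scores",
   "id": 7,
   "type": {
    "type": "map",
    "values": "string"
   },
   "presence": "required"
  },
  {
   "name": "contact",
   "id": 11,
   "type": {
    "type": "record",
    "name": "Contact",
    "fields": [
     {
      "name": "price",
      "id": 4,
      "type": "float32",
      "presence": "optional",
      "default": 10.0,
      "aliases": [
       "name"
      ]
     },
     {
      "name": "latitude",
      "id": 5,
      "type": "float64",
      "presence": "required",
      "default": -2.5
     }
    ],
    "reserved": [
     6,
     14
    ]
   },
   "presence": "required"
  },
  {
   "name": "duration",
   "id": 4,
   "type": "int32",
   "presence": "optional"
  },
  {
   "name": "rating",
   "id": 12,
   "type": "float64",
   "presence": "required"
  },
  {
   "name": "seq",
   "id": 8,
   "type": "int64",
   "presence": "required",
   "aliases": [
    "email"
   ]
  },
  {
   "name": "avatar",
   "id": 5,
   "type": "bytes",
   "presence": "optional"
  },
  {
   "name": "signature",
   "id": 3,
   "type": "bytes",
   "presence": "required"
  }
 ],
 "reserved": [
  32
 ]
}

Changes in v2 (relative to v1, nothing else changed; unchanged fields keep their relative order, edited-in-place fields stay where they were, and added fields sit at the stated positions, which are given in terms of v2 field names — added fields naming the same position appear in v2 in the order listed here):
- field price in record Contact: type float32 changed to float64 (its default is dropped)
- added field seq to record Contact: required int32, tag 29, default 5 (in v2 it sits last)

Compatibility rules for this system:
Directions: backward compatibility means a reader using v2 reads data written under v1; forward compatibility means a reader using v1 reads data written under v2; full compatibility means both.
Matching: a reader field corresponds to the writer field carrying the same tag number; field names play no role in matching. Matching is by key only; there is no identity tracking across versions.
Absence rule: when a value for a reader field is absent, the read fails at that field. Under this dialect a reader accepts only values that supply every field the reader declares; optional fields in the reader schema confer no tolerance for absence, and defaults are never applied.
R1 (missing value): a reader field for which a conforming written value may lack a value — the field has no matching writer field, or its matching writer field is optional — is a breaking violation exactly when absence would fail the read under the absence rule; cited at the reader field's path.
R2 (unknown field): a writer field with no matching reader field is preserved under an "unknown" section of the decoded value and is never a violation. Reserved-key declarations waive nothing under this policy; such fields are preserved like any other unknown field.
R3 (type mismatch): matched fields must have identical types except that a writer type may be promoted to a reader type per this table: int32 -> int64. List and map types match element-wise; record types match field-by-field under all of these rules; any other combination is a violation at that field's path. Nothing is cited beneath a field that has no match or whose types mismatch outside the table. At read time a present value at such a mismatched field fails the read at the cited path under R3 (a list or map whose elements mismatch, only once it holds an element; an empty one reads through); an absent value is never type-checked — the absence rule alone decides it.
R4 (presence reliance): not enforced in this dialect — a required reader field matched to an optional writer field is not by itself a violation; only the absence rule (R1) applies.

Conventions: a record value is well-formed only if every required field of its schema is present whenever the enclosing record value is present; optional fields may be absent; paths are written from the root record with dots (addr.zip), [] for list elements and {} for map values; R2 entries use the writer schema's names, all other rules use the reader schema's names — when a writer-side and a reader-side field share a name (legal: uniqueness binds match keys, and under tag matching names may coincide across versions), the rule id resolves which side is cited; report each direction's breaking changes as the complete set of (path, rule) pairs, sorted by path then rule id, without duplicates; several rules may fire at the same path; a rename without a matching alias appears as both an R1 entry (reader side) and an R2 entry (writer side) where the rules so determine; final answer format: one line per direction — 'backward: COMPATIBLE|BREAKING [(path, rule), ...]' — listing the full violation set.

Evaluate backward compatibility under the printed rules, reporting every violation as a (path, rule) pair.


each type pair in User: writer, then reader
backward pass over User, reader schema v2, writer schema v1:
  scores: paired with writer scores (map<string, string> -> map<string, string>; writer required)
  contact: paired with writer contact (Contact -> Contact; writer required)
  duration: paired with writer duration (int32 -> int32; writer optional)
  rating: paired with writer rating (float64 -> float64; writer required)
  seq: paired with writer seq (int64 -> int64; writer required)
  avatar: paired with writer avatar (bytes -> bytes; writer optional)
  signature: paired with writer signature (bytes -> bytes; writer required)
  contact.price: paired with writer contact.price (float32 -> float64; writer optional)
  contact.latitude: paired with writer contact.latitude (float64 -> float64; writer required)
  contact.seq has no writer counterpart
  R1 fires at avatar
  R1 fires at contact.price
  R3 fires at contact.price
  R1 fires at contact.seq
  R1 fires at duration
  => backward verdict for User: BREAKING, 5 violation(s)

backward: BREAKING [(avatar, R1), (contact.price, R1), (contact.price, R3), (contact.seq, R1), (duration, R1)]


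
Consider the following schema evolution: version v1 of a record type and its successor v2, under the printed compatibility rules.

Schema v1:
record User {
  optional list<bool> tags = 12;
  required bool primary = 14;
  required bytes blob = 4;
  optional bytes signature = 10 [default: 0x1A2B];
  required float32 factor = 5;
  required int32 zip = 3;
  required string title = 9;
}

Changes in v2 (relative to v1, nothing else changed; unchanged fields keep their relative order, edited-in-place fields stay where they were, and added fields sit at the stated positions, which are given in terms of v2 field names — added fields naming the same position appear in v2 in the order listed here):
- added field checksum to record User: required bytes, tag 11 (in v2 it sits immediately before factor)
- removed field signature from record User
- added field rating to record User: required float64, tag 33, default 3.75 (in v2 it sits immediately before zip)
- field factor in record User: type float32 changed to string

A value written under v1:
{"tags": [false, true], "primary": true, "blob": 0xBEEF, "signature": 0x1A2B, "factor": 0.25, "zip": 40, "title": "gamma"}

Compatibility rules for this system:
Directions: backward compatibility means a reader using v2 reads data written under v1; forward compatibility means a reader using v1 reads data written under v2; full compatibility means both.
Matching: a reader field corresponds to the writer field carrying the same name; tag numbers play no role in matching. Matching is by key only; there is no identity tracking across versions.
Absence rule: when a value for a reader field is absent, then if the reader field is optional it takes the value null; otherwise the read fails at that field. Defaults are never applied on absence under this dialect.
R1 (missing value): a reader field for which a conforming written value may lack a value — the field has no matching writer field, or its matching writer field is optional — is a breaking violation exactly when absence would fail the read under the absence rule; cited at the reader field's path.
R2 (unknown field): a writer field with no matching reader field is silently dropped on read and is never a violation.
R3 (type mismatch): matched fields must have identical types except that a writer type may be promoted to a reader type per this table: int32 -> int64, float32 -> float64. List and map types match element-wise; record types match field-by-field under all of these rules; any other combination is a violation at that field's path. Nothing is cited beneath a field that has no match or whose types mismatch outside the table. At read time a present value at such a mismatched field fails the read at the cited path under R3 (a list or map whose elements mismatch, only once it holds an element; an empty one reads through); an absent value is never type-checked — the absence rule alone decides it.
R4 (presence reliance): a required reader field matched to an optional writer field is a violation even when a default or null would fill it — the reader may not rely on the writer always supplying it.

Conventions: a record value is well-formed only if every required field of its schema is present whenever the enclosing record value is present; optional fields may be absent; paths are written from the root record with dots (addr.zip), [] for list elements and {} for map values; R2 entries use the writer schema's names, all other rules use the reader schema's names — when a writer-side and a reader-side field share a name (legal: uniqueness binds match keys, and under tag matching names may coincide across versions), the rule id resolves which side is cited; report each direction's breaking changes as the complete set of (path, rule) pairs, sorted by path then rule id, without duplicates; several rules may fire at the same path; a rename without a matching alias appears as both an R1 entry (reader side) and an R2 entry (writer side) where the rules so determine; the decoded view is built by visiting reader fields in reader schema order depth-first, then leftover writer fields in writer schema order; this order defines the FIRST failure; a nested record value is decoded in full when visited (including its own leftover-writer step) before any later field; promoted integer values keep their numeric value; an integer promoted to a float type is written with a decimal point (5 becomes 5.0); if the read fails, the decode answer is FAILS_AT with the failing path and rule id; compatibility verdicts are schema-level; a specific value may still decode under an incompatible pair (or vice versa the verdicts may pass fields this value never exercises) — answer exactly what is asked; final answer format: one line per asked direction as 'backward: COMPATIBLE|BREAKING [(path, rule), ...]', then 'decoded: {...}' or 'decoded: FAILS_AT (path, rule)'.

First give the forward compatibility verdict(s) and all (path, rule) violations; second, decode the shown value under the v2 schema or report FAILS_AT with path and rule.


forward: BREAKING [(factor, R3)]; decoded: FAILS_AT (checksum, R1)

the writer's type comes first in each User pair
forward on User — v1 reading data written by v2:
  tags: paired with writer tags (list<bool> -> list<bool>; writer optional)
  primary: paired with writer primary (bool -> bool; writer required)
  blob: paired with writer blob (bytes -> bytes; writer required)
  signature has no writer counterpart
  factor: paired with writer factor (string -> float32; writer required)
  zip: paired with writer zip (int32 -> int32; writer required)
  title: paired with writer title (string -> string; writer required)
  writer field checksum has no reader counterpart
  writer field rating has no reader counterpart
  rule R3 violated at factor
  forward on User therefore BREAKING (1)
migrating the User value to v2:
  tags := [false, true]
  primary := true
  blob := 0xBEEF
  read fails at checksum under R1 (no fill)
  => FAILS_AT (checksum, R1)
remaining User differences; none change what is asked:
  removed field signature from record User -> inert for the asked User verdict: nothing fires
  added field rating to record User: required float64, tag 33, default 3.75 (in v2 it sits immediately before zip) -> affects backward compatibility only, which is not asked


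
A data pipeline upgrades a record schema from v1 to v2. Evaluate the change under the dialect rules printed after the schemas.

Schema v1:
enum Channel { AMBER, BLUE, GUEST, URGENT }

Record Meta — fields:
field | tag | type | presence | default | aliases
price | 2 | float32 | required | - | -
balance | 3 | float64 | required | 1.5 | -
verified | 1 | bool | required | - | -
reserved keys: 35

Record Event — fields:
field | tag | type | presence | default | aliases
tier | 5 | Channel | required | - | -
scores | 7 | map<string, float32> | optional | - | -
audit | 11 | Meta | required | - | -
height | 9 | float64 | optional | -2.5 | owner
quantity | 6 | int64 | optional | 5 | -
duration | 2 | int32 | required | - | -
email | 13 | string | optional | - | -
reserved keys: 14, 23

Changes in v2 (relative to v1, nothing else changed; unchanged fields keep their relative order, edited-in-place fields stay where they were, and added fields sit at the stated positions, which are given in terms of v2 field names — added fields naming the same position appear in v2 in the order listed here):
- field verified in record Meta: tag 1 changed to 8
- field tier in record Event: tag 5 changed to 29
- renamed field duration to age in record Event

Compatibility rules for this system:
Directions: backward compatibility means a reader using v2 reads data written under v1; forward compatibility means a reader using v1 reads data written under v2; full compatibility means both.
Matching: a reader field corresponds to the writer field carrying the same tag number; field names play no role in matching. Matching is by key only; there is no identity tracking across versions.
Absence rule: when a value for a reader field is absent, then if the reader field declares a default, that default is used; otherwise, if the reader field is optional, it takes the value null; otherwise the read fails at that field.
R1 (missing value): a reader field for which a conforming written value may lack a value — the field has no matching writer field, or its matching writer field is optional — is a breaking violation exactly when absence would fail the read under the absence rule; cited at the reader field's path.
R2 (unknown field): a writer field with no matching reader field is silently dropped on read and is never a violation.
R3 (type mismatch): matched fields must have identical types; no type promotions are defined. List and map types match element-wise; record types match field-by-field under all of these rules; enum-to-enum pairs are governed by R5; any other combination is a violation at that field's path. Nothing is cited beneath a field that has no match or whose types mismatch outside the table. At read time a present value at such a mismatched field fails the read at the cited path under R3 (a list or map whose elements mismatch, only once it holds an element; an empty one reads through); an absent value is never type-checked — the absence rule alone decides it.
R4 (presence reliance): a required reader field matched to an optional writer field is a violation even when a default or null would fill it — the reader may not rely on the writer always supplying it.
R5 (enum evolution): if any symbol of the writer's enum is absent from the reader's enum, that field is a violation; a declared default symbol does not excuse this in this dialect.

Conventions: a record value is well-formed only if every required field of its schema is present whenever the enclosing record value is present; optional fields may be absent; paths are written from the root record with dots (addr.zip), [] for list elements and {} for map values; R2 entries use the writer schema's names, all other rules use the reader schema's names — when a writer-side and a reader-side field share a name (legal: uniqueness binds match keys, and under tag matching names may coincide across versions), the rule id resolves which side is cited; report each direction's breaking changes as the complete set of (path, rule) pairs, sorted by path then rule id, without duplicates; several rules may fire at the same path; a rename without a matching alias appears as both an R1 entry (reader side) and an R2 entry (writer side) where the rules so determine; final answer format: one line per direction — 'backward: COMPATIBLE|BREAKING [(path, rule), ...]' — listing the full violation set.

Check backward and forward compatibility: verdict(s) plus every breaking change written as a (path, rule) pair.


in Event below, arrows point writer -> reader
backward for Event (reader v2, writer v1):
  tier: no writer-side match
  map<string, float32> -> map<string, float32>, writer optional: scores aligns to scores
  Meta -> Meta, writer required: audit aligns to audit
  float64 -> float64, writer optional: height aligns to height
  int64 -> int64, writer optional: quantity aligns to quantity
  int32 -> int32, writer required: age aligns to duration
  string -> string, writer optional: email aligns to email
  leftover writer field: tier
  float32 -> float32, writer required: audit.price aligns to audit.price
  float64 -> float64, writer required: audit.balance aligns to audit.balance
  audit.verified: no writer-side match
  leftover writer field: audit.verified
  breaking: (audit.verified, R1)
  breaking: (tier, R1)
  => backward: BREAKING (2)
forward for Event (reader v1, writer v2):
  tier: no writer-side match
  map<string, float32> -> map<string, float32>, writer optional: scores aligns to scores
  Meta -> Meta, writer required: audit aligns to audit
  float64 -> float64, writer optional: height aligns to height
  int64 -> int64, writer optional: quantity aligns to quantity
  int32 -> int32, writer required: duration aligns to age
  string -> string, writer optional: email aligns to email
  leftover writer field: tier
  float32 -> float32, writer required: audit.price aligns to audit.price
  float64 -> float64, writer required: audit.balance aligns to audit.balance
  audit.verified: no writer-side match
  leftover writer field: audit.verified
  breaking: (audit.verified, R1)
  breaking: (tier, R1)
  => forward: BREAKING (2)

backward: BREAKING [(audit.verified, R1), (tier, R1)]; forward: BREAKING [(audit.verified, R1), (tier, R1)]


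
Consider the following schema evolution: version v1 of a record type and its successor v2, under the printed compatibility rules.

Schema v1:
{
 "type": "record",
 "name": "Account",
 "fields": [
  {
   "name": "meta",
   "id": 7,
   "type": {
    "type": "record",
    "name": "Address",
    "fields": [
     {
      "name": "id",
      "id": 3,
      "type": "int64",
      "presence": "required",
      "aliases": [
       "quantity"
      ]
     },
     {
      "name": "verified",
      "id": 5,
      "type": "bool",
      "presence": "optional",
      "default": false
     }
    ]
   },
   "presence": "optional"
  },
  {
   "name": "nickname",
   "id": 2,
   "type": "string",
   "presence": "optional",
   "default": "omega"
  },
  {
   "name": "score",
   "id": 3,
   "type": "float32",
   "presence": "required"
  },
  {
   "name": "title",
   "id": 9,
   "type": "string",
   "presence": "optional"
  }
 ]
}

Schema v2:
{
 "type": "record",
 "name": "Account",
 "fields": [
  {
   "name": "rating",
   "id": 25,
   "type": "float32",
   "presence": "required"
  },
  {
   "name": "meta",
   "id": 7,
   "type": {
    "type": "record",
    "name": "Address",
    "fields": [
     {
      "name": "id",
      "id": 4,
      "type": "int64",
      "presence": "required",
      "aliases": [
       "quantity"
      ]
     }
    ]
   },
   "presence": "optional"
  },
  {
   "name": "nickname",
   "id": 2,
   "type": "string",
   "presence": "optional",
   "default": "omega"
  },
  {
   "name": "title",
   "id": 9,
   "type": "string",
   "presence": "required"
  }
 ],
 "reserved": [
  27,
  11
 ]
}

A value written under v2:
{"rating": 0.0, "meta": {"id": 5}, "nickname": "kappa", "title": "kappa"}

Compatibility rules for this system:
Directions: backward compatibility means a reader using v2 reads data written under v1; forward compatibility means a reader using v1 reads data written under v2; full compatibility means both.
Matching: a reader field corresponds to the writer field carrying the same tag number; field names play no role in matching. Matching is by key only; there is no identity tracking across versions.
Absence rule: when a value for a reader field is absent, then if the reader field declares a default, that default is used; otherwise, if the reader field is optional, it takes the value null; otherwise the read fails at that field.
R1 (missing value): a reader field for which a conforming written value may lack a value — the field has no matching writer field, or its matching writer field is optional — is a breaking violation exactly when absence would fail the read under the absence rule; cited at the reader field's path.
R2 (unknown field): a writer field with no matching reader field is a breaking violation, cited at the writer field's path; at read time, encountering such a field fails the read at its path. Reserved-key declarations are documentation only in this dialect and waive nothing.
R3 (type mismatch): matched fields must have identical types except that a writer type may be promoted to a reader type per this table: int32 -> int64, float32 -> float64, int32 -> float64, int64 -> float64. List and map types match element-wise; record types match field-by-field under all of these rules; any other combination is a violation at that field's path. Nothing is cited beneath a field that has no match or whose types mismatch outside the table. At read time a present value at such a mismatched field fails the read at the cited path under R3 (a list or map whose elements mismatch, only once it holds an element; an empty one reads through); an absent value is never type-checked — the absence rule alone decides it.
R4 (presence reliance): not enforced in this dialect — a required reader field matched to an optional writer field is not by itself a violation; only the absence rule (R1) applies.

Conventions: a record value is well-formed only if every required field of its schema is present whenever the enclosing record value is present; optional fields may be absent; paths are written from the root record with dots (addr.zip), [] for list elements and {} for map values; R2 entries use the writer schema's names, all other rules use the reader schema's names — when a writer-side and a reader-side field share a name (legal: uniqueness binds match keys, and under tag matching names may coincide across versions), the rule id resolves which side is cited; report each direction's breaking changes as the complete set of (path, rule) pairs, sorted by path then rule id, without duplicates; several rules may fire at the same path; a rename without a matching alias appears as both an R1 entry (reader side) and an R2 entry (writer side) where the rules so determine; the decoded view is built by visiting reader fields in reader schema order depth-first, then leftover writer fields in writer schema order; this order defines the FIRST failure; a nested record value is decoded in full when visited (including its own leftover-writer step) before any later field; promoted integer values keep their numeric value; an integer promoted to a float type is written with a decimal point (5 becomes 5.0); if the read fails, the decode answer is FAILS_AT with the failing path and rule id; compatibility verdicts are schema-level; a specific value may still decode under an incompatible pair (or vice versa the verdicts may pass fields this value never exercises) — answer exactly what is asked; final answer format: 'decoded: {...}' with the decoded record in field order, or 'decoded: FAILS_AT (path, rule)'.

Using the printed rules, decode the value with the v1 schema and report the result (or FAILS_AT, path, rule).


each type pair in Account: writer, then reader
migrating the Account value to v1:
  read fails at meta.id under R1 (no fill)
  => FAILS_AT (meta.id, R1)
checking off the Account differences that do not matter here:
  added field rating to record Account: required float32, tag 25 (in v2 it sits immediately before meta) -> schema-level compatibility only; this Account value's decode is unchanged
  removed field verified from record Address -> schema-level compatibility only; this Account value's decode is unchanged
  field title in record Account: optional changed to required -> schema-level compatibility only; this Account value's decode is unchanged
  removed field score from record Account -> schema-level compatibility only; this Account value's decode is unchanged

decoded: FAILS_AT (meta.id, R1)


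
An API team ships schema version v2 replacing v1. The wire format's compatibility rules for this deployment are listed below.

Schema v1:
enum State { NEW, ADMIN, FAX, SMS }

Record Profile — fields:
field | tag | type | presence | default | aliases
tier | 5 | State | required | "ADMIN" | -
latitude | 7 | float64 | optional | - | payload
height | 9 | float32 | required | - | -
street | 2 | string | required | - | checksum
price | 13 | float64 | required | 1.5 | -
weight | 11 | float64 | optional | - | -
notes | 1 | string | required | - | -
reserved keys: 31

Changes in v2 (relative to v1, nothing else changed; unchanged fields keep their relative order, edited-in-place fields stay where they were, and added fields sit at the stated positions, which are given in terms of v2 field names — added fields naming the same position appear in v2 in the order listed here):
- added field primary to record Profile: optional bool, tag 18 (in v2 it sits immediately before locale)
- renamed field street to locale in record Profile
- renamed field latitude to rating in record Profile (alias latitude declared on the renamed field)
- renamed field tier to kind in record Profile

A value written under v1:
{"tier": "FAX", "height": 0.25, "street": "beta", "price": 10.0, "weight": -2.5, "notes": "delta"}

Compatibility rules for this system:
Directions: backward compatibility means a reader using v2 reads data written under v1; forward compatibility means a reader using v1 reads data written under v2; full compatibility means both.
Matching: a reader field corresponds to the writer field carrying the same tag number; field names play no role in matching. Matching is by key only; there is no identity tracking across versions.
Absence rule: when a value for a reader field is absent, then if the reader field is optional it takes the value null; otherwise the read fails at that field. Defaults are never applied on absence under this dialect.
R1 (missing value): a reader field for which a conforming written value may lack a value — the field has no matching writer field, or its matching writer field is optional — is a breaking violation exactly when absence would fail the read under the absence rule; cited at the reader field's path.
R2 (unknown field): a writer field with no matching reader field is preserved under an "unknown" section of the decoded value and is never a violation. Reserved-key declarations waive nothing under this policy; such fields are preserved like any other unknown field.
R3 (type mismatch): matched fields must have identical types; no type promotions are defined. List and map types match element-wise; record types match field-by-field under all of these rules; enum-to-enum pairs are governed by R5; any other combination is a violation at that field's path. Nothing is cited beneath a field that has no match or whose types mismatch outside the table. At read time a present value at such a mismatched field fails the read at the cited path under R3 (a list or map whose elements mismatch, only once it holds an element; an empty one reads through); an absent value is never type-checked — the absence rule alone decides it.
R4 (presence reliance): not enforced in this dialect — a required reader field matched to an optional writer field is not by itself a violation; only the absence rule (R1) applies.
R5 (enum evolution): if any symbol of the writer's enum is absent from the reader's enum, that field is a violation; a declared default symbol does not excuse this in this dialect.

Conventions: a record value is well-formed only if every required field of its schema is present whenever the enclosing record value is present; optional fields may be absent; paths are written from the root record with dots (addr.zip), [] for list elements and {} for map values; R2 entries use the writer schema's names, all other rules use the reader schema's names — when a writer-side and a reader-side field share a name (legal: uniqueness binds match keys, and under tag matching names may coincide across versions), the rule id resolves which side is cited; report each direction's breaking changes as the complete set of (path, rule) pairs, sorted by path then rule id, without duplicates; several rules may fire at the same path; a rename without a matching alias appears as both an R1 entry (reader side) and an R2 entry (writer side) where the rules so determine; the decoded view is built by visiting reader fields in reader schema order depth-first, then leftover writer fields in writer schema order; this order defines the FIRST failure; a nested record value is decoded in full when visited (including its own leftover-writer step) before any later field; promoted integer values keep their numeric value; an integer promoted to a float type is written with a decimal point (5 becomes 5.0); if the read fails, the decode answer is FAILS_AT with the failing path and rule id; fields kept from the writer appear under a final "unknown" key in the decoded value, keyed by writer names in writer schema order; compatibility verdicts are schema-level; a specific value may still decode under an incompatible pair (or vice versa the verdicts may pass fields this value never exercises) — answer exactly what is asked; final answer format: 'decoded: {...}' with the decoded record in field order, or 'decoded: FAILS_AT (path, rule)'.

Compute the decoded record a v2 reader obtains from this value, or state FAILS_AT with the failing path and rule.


the writer's type comes first in each Profile pair
decode walk for Profile under reader schema v2:
  kind := "FAX" (from writer tier)
  rating := null (absent, optional -> null)
  height := 0.25
  primary := null (absent, optional -> null)
  locale := "beta" (from writer street)
  price := 10.0
  weight := -2.5
  notes := "delta"
  => decoded: {"kind": "FAX", "rating": null, "height": 0.25, "primary": null, "locale": "beta", "price": 10.0, "weight": -2.5, "notes": "delta"}

decoded: {"kind": "FAX", "rating": null, "height": 0.25, "primary": null, "locale": "beta", "price": 10.0, "weight": -2.5, "notes": "delta"}
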